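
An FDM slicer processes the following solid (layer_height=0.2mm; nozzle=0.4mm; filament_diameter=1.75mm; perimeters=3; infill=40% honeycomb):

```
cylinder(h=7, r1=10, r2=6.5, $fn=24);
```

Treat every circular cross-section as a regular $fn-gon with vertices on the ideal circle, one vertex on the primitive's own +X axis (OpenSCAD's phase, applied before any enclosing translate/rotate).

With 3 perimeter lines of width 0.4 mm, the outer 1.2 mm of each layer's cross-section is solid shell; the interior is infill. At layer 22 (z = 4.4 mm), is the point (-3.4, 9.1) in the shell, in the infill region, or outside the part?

outside

At z = 4.4 mm: the cone: at t=0.629 of its height the radius interpolates to r₁+(r₂−r₁)t = 7.800, giving a regular 24-gon of that circumradius. Overall, the cross-section is a single solid region. The nearest boundary edge runs (-2.02, 7.53)→(-3.90, 6.75); distance from the point to it = 1.98 mm. The point is not inside any of the regions above, so it lies outside the cross-section (1.98 mm from the nearest boundary).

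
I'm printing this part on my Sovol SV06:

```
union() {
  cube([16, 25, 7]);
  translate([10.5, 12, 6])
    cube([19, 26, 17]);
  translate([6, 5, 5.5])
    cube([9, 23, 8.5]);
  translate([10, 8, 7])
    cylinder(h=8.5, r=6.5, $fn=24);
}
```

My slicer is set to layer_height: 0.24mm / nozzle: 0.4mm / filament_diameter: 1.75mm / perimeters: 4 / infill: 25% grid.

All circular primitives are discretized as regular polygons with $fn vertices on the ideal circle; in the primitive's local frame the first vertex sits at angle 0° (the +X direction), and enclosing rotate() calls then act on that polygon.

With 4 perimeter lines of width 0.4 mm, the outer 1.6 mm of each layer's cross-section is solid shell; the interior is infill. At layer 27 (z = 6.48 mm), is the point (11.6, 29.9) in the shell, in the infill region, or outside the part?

At z = 6.48 mm: the cube is present — its section is the full 16×25 rectangle; the cube at (10.5, 12) (footprint 19×26) is included at this height; the 9×23 cube at (6, 5) contributes its full rectangle; the cylinder at (10, 8) does not reach this height (z outside [7, 15.5]); Combining (union): the regions partially overlap (shared area 265.00 mm²), so overlapping operands fuse into one piece — 1 connected region. Overall, the cross-section is a single solid region. The nearest boundary edge runs (10.50, 28.00)→(10.50, 38.00); distance from the point to it = 1.10 mm. The point is inside the cross-section, 1.10 mm from the nearest boundary — within the 1.6 mm shell band (4 × 0.4).

shell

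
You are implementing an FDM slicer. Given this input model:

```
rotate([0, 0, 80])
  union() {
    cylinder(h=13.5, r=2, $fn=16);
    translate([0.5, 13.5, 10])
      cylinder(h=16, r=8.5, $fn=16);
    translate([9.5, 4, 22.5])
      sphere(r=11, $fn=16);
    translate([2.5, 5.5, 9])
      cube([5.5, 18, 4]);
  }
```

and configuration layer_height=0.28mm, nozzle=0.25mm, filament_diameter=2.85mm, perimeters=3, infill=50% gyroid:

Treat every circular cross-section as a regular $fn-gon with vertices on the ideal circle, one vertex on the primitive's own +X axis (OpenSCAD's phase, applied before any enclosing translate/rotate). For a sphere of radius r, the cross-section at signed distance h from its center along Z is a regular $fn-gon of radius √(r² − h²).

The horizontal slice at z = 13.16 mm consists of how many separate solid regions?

2

At z = 13.16 mm: the r=2 cylinder contributes a regular 16-gon of circumradius 2; the cylinder at (0.5, 13.5): section is a regular 16-gon, circumradius r=8.5; the r=11 sphere at (9.5, 4) contributes a regular 16-gon of circumradius √(11²−9.34²) = 5.811; the cube at (2.5, 5.5) is not intersected at this z (z outside [9, 13]); Combining (union): the regions partially overlap (shared area 3.62 mm²), so overlapping operands fuse into one piece — 2 connected regions; (whole slice rotated 80° about Z — lengths, areas and connectivity unchanged). The result has 2 disconnected regions.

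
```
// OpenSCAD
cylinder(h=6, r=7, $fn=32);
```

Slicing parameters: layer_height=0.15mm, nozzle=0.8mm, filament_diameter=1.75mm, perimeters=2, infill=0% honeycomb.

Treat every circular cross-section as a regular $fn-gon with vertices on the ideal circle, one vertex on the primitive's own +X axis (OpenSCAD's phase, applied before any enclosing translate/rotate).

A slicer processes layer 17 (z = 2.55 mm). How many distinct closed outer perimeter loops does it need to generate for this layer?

1

At z = 2.55 mm: the cylinder: section is a regular 32-gon, circumradius r=7. The result has 1 disconnected region.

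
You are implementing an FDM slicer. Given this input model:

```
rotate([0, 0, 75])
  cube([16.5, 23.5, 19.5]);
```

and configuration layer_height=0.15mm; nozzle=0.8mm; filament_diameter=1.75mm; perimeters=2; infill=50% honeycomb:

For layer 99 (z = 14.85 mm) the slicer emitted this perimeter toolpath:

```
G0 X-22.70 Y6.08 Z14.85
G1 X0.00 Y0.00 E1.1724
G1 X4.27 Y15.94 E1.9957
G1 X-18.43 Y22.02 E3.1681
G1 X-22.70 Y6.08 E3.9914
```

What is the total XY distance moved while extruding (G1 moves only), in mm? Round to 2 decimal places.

Sum the Euclidean lengths of each G1 segment: total = 80.00 mm.

80.00 mm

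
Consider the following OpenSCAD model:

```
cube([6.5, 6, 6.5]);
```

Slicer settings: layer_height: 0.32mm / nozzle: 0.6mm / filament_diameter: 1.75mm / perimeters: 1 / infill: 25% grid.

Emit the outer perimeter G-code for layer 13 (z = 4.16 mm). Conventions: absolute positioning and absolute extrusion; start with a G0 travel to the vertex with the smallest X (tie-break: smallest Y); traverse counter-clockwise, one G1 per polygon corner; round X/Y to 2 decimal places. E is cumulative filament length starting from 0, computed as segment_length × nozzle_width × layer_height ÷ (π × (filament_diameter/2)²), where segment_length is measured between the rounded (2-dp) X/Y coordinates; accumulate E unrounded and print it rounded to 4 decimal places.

G0 X0.00 Y0.00 Z4.16
G1 X6.50 Y0.00 E0.5189
G1 X6.50 Y6.00 E0.9978
G1 X0.00 Y6.00 E1.5167
G1 X0.00 Y0.00 E1.9956

At z = 4.16 mm: the cube (footprint 6.5×6) is included at this height. The outline is a single polygon with 4 vertices. Extrusion per mm of travel: 0.6 × 0.32 / (π × 0.875²) = 0.079824. Accumulating E over each segment gives final E = 1.9956.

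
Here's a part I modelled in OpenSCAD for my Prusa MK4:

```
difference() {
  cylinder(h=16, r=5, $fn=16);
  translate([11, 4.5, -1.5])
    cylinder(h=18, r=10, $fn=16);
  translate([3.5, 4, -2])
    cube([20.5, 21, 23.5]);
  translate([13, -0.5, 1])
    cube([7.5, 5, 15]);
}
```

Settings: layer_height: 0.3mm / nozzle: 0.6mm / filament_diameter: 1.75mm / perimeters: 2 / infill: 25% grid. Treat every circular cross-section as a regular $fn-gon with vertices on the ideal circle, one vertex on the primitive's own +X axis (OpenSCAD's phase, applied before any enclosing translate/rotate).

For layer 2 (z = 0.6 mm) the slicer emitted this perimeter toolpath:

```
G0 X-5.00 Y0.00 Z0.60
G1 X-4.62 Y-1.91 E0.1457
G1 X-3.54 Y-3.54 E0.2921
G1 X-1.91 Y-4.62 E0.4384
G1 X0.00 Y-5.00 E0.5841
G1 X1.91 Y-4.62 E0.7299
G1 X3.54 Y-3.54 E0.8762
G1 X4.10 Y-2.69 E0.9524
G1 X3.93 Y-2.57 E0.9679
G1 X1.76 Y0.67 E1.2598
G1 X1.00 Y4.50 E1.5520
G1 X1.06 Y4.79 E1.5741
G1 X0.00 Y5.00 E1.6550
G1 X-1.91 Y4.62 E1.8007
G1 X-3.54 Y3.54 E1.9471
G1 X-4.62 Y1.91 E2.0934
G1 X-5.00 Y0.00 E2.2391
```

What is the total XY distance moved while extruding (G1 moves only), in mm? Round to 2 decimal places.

29.92 mm

Sum the Euclidean lengths of each G1 segment: total = 29.92 mm.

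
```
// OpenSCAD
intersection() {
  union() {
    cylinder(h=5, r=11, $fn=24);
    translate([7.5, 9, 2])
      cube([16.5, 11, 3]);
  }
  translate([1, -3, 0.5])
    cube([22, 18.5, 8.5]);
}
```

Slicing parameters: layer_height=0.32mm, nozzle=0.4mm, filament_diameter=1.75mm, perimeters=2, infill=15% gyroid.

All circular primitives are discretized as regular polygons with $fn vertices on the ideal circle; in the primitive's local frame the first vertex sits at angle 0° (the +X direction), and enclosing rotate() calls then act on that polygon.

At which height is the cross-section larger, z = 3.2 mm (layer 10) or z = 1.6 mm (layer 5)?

layer 10 (z = 3.2 mm)

Layer 10 (z = 3.2): the cylinder: section is a regular 24-gon, circumradius r=11 (area = (24/2)·11.000²·sin(360°/24) = 375.81 mm²); the cube at (7.5, 9) (footprint 16.5×11) is included at this height (area 181.50 mm²); Merging all regions: the 2 present regions are separate (no shared area or edge), so areas and boundary lengths simply add and each stays a separate island — area = 557.31 mm²; the 22×18.5 cube at (1, -3) contributes its full rectangle (area 407.00 mm²); Taking the intersection: the 22×18.5 cube at (1, -3) partially overlaps the result so far; clipping to the common part keeps 213.17 mm² — area = 213.17 mm². So its area = 213.17 mm². Layer 5 (z = 1.6): the cylinder: section is a regular 24-gon, circumradius r=11 (area = (24/2)·11.000²·sin(360°/24) = 375.81 mm²); the cube at (7.5, 9) does not reach this height (z outside [2, 5]); Taking the union: only the r=11 cylinder is present, so the union is just that shape — area = 375.81 mm²; the 22×18.5 cube at (1, -3) contributes its full rectangle (area 407.00 mm²); Taking the intersection: the 22×18.5 cube at (1, -3) partially overlaps the result so far; clipping to the common part keeps 112.42 mm² — area = 112.42 mm². So its area = 112.42 mm². Layer 10 is larger (213.17 vs 112.42 mm²).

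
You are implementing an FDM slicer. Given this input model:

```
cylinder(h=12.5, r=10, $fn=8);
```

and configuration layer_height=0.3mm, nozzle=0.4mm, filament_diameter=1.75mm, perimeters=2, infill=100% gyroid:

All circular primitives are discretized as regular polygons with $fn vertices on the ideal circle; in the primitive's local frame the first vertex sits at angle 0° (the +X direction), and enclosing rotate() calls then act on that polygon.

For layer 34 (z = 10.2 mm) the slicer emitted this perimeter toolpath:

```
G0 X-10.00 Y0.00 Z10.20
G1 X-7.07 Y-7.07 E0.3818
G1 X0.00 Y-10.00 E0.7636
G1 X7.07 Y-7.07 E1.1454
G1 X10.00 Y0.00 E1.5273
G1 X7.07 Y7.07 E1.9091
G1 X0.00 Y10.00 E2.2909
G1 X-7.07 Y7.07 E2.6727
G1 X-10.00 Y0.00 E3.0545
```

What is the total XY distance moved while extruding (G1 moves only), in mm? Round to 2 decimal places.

Sum the Euclidean lengths of each G1 segment: total = 61.22 mm.

61.22 mm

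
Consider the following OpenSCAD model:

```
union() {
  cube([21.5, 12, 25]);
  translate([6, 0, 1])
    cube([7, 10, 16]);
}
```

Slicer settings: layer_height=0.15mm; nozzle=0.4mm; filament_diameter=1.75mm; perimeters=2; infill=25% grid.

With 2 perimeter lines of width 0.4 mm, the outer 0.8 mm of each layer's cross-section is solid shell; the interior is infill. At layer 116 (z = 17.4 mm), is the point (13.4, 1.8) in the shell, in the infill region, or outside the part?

At z = 17.4 mm: the 21.5×12 cube contributes its full rectangle; the cube at (6, 0) does not reach this height (z outside [1, 17]); Merging all regions: only the 21.5×12 cube is present, so the union is just that shape — 1 connected region. Overall, the cross-section is a single solid region. The nearest boundary edge runs (0.00, 0.00)→(21.50, 0.00); distance from the point to it = 1.80 mm. The point is inside the cross-section and 1.80 mm from the nearest boundary — more than the 0.8 mm shell width (2 × 0.4), so it's in the infill interior.

infill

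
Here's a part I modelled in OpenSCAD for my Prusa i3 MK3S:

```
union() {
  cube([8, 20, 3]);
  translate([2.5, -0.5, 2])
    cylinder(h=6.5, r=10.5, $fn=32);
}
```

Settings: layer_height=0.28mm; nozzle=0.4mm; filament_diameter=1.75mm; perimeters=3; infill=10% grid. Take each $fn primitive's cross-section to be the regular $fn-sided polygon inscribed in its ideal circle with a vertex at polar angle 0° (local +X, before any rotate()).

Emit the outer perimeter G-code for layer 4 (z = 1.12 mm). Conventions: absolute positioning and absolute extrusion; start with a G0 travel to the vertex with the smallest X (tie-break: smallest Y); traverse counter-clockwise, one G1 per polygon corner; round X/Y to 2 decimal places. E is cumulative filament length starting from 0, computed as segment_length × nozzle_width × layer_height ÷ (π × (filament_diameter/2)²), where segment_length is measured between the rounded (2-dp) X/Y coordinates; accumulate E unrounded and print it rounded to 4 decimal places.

G0 X0.00 Y0.00 Z1.12
G1 X8.00 Y0.00 E0.3725
G1 X8.00 Y20.00 E1.3038
G1 X0.00 Y20.00 E1.6763
G1 X0.00 Y0.00 E2.6076

At z = 1.12 mm: the cube is present — its section is the full 8×20 rectangle; the cylinder at (2.5, -0.5) is absent (z outside [2, 8.5]); Taking the union: only the 8×20 cube is present, so the union is just that shape — 1 connected region. The outline is a single polygon with 4 vertices. Extrusion per mm of travel: 0.4 × 0.28 / (π × 0.875²) = 0.046564. Accumulating E over each segment gives final E = 2.6076.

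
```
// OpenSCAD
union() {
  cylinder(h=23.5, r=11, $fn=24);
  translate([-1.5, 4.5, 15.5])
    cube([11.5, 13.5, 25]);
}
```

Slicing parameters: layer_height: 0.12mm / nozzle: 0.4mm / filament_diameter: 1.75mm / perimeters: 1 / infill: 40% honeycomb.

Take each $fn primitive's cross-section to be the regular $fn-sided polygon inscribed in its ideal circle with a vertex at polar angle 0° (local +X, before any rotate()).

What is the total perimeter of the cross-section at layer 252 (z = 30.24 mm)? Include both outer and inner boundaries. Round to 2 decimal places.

At z = 30.24 mm: the cylinder does not reach this height (z outside [0, 23.5]); the cube at (-1.5, 4.5) (footprint 11.5×13.5) is included at this height (perimeter 50.00 mm); Combining (union): only the 11.5×13.5 cube at (-1.5, 4.5) is present, so the union is just that shape — boundary = 50.00 mm. Overall, the cross-section is a single solid region. Total boundary length (outer) = 50.00 mm.

50.00 mm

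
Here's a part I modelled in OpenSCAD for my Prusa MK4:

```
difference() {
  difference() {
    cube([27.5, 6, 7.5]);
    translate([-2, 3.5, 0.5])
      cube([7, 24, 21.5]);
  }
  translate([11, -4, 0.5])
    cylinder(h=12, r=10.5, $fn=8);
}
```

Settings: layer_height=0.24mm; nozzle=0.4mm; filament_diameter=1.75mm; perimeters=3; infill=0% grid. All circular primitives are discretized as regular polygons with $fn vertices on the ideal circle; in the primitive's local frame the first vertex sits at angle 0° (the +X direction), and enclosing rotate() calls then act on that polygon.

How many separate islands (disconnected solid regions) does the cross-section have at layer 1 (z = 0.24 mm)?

At z = 0.24 mm: the 27.5×6 cube contributes its full rectangle; the cube at (-2, 3.5) is absent (z outside [0.5, 22]); After the difference (first − rest): none of the subtracted shapes is present at this height, so the 27.5×6 cube is unchanged — 1 connected region; the cylinder at (11, -4) does not reach this height (z outside [0.5, 12.5]); After the difference (first − rest): none of the subtracted shapes is present at this height, so the result so far is unchanged — 1 connected region. Overall, the cross-section is a single solid region. Island count = 1.

1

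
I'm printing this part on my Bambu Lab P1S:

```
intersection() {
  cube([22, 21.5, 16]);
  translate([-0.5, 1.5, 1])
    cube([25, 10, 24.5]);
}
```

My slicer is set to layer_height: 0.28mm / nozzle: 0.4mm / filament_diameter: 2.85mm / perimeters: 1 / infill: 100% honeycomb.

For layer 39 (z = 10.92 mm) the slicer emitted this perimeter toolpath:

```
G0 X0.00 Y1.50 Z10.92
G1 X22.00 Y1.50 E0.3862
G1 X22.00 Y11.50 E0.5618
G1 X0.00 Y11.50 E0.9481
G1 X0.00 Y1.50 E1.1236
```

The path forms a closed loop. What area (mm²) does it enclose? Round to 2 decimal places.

220.00 mm²

Apply the shoelace formula to the sequence of (X, Y) vertices; enclosed area = 220.00 mm².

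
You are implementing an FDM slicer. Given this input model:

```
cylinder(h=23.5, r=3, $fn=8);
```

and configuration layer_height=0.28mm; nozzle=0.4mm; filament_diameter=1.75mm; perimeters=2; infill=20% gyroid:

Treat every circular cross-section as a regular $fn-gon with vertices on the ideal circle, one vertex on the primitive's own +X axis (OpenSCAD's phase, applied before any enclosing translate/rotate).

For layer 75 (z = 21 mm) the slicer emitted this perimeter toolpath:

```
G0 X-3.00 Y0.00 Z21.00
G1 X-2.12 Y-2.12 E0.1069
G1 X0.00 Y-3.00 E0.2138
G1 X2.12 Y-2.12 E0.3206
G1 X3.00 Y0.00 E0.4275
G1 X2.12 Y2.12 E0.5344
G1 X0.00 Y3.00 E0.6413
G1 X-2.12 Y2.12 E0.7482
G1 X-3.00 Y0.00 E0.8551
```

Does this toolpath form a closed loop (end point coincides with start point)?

Start point (G0): (-3.00, 0.00). End point (last G1): the path returns to the start — closed.

yes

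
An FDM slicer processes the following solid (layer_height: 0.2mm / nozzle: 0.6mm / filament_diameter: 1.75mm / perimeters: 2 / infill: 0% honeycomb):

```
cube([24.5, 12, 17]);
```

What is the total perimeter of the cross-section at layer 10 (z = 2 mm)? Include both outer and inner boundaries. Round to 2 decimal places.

At z = 2 mm: the cube is present — its section is the full 24.5×12 rectangle (perimeter 73.00 mm). Overall, the cross-section is a single solid region. Total boundary length (outer) = 73.00 mm.

73.00 mm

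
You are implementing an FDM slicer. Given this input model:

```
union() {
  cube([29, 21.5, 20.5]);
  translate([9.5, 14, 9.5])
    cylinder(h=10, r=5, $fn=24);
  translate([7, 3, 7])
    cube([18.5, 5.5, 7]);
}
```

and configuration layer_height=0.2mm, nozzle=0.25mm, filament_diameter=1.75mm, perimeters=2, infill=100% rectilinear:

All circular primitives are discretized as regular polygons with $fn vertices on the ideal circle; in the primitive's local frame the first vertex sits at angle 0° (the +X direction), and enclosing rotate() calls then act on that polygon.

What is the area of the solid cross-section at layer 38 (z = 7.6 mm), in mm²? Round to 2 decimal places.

623.50 mm²

At z = 7.6 mm: the cube (footprint 29×21.5) is included at this height (area 623.50 mm²); the cylinder at (9.5, 14) does not reach this height (z outside [9.5, 19.5]); the cube at (7, 3) is present — its section is the full 18.5×5.5 rectangle (area 101.75 mm²); Combining (union): the 18.5×5.5 cube at (7, 3) lies entirely inside the 29×21.5 cube, so the union is just the 29×21.5 cube — area = 623.50 mm². Overall, the cross-section is a single solid region. Net area = 623.50 mm².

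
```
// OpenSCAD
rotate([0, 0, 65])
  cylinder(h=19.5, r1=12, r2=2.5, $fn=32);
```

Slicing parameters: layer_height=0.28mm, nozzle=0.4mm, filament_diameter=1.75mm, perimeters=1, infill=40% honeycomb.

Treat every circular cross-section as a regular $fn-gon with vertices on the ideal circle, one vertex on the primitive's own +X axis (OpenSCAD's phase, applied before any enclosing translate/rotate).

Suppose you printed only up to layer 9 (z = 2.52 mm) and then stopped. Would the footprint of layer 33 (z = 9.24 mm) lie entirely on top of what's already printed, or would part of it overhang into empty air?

entirely on top

Compare the two slices. At z = 2.52: the cone: at t=0.129 of its height the radius interpolates to r₁+(r₂−r₁)t = 10.772, giving a regular 32-gon of that circumradius (area = (32/2)·10.772²·sin(360°/32) = 362.22 mm²); (rotated 65° about Z; rotation is an isometry so areas/perimeters/island counts are preserved). At z = 9.24: the cone: at t=0.474 of its height the radius interpolates to r₁+(r₂−r₁)t = 7.498, giving a regular 32-gon of that circumradius (area = (32/2)·7.498²·sin(360°/32) = 175.51 mm²); (whole slice rotated 65° about Z — lengths, areas and connectivity unchanged). Checking containment: the cross-section at z = 9.24 is a subset of the cross-section at z = 2.52.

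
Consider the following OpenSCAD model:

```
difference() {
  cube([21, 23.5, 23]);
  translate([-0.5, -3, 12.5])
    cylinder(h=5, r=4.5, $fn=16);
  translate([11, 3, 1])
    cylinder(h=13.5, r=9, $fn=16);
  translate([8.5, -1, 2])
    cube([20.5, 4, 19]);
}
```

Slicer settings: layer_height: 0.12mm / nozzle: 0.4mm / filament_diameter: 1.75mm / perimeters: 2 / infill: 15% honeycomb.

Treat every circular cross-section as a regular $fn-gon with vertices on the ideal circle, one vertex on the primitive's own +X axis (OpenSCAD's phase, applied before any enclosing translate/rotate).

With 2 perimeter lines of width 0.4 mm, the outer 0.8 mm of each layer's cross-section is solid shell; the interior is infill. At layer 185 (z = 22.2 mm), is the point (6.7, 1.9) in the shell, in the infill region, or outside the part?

infill

At z = 22.2 mm: the cube is present — its section is the full 21×23.5 rectangle; the cylinder at (-0.5, -3) is absent (z outside [12.5, 17.5]); the cylinder at (11, 3) does not reach this height (z outside [1, 14.5]); the cube at (8.5, -1) does not reach this height (z outside [2, 21]); Taking the first minus the rest: none of the subtracted shapes is present at this height, so the 21×23.5 cube is unchanged — 1 connected region. Overall, the cross-section is a single solid region. The nearest boundary edge runs (0.00, 0.00)→(21.00, 0.00); distance from the point to it = 1.90 mm. The point is inside the cross-section and 1.90 mm from the nearest boundary — more than the 0.8 mm shell width (2 × 0.4), so it's in the infill interior.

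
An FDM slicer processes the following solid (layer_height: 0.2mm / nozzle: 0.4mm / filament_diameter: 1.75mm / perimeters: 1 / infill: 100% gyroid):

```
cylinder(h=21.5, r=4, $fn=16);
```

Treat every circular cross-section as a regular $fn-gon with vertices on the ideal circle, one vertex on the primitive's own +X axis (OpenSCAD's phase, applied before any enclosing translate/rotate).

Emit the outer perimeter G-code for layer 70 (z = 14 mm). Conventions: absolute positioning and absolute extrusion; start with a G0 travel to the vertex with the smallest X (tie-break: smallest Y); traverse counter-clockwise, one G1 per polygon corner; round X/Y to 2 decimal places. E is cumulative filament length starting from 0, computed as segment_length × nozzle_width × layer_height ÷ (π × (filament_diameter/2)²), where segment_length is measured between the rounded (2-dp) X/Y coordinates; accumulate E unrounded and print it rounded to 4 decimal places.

At z = 14 mm: the r=4 cylinder contributes a regular 16-gon of circumradius 4. The outline is a single polygon with 16 vertices. Extrusion per mm of travel: 0.4 × 0.2 / (π × 0.875²) = 0.033260. Accumulating E over each segment gives final E = 0.8311.

G0 X-4.00 Y0.00 Z14.00
G1 X-3.70 Y-1.53 E0.0519
G1 X-2.83 Y-2.83 E0.1039
G1 X-1.53 Y-3.70 E0.1559
G1 X0.00 Y-4.00 E0.2078
G1 X1.53 Y-3.70 E0.2596
G1 X2.83 Y-2.83 E0.3117
G1 X3.70 Y-1.53 E0.3637
G1 X4.00 Y0.00 E0.4155
G1 X3.70 Y1.53 E0.4674
G1 X2.83 Y2.83 E0.5194
G1 X1.53 Y3.70 E0.5714
G1 X0.00 Y4.00 E0.6233
G1 X-1.53 Y3.70 E0.6752
G1 X-2.83 Y2.83 E0.7272
G1 X-3.70 Y1.53 E0.7792
G1 X-4.00 Y0.00 E0.8311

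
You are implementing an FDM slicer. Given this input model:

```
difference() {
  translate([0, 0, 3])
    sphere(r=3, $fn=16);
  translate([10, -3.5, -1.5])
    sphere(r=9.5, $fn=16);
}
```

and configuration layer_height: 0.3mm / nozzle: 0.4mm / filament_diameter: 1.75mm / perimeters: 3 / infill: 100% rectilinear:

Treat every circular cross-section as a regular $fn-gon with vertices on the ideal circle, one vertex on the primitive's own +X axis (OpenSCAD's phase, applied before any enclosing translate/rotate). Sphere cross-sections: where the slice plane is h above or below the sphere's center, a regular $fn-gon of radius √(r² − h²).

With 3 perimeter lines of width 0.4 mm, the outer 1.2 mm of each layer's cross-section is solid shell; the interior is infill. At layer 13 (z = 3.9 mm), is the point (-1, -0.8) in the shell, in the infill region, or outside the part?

At z = 3.9 mm: the sphere: section is a regular 16-gon, circumradius = √(r²−h²) = √(3²−0.9²) = 2.862; the sphere at (10, -3.5): section is a regular 16-gon, circumradius = √(r²−h²) = √(9.5²−5.4²) = 7.816; Subtracting the remaining from the first: starting from the r=3 sphere, the r=9.5 sphere at (10, -3.5) misses the remaining region (no effect) — 1 connected region. Overall, the cross-section is a single solid region. The nearest boundary edge runs (-2.02, -2.02)→(-2.64, -1.10); distance from the point to it = 1.53 mm. The point is inside the cross-section and 1.53 mm from the nearest boundary — more than the 1.2 mm shell width (3 × 0.4), so it's in the infill interior.

infill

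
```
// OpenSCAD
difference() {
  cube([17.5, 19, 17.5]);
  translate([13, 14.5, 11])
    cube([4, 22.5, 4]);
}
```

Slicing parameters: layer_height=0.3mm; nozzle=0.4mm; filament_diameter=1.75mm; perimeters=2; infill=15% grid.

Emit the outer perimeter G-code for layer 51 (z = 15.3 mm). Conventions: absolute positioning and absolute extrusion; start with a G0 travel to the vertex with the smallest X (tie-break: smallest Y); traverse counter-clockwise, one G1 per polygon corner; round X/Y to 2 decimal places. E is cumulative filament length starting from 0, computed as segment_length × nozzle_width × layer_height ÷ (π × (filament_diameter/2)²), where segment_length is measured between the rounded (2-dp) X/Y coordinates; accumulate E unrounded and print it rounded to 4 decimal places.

G0 X0.00 Y0.00 Z15.30
G1 X17.50 Y0.00 E0.8731
G1 X17.50 Y19.00 E1.8210
G1 X0.00 Y19.00 E2.6941
G1 X0.00 Y0.00 E3.6420

At z = 15.3 mm: the cube is present — its section is the full 17.5×19 rectangle; the cube at (13, 14.5) is absent (z outside [11, 15]); After the difference (first − rest): none of the subtracted shapes is present at this height, so the 17.5×19 cube is unchanged — 1 connected region. The outline is a single polygon with 4 vertices. Extrusion per mm of travel: 0.4 × 0.3 / (π × 0.875²) = 0.049890. Accumulating E over each segment gives final E = 3.6420.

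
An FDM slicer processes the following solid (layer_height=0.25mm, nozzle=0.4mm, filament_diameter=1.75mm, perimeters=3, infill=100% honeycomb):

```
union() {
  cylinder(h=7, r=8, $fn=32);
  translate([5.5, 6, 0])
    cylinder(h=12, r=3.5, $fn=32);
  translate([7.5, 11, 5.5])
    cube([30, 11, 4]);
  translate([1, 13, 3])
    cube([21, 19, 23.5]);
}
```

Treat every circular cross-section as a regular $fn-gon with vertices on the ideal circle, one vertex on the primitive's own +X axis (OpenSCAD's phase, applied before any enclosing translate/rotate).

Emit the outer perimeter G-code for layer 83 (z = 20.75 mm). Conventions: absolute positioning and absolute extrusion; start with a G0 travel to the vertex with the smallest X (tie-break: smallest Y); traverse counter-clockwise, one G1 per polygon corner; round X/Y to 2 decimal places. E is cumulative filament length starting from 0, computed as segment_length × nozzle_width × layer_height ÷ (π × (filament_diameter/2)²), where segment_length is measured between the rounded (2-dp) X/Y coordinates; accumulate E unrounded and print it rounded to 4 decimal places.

At z = 20.75 mm: the cylinder does not reach this height (z outside [0, 7]); the cylinder at (5.5, 6) does not reach this height (z outside [0, 12]); the cube at (7.5, 11) does not reach this height (z outside [5.5, 9.5]); the cube at (1, 13) is present — its section is the full 21×19 rectangle; Combining (union): only the 21×19 cube at (1, 13) is present, so the union is just that shape — 1 connected region. The outline is a single polygon with 4 vertices. Extrusion per mm of travel: 0.4 × 0.25 / (π × 0.875²) = 0.041575. Accumulating E over each segment gives final E = 3.3260.

G0 X1.00 Y13.00 Z20.75
G1 X22.00 Y13.00 E0.8731
G1 X22.00 Y32.00 E1.6630
G1 X1.00 Y32.00 E2.5361
G1 X1.00 Y13.00 E3.3260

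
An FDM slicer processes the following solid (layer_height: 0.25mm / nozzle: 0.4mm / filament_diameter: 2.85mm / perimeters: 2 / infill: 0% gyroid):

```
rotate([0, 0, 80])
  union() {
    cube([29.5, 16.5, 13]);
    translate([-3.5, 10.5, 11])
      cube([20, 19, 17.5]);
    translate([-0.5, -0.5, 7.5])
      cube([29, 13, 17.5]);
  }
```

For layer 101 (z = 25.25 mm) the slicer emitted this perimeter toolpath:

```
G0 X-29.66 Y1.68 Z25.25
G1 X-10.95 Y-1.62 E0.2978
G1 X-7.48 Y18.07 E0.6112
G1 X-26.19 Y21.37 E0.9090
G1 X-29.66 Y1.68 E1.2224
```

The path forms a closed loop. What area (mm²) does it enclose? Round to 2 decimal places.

379.85 mm²

Apply the shoelace formula to the sequence of (X, Y) vertices; enclosed area = 379.85 mm².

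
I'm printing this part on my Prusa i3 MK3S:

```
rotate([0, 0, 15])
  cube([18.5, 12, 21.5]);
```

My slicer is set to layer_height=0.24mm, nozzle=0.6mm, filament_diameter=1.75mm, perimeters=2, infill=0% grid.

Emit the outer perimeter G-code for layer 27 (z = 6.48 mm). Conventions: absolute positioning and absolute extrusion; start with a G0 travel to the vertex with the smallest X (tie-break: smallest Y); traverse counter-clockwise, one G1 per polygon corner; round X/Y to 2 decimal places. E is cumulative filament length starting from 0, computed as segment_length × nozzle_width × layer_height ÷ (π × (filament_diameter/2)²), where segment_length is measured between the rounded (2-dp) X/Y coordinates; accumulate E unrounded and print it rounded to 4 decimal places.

G0 X-3.11 Y11.59 Z6.48
G1 X0.00 Y0.00 E0.7184
G1 X17.87 Y4.79 E1.8260
G1 X14.76 Y16.38 E2.5445
G1 X-3.11 Y11.59 E3.6521

At z = 6.48 mm: the cube is present — its section is the full 18.5×12 rectangle; (whole slice rotated 15° about Z — lengths, areas and connectivity unchanged). The outline is a single polygon with 4 vertices. Extrusion per mm of travel: 0.6 × 0.24 / (π × 0.875²) = 0.059868. Accumulating E over each segment gives final E = 3.6521.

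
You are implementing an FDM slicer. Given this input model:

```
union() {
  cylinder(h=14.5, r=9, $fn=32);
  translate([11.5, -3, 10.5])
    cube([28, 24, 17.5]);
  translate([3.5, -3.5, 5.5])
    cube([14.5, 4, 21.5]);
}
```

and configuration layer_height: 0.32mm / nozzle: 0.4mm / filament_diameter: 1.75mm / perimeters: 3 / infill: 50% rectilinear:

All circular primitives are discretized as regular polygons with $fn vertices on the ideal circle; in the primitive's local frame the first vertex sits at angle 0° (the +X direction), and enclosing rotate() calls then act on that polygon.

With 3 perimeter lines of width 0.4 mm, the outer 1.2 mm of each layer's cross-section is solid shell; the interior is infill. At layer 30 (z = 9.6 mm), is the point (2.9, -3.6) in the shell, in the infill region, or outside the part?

infill

At z = 9.6 mm: the cylinder: section is a regular 32-gon, circumradius r=9; the cube at (11.5, -3) is absent (z outside [10.5, 28]); the cube at (3.5, -3.5) (footprint 14.5×4) is included at this height; Combining (union): the regions partially overlap (shared area 21.07 mm²), so overlapping operands fuse into one piece — 1 connected region. Overall, the cross-section is a single solid region. The nearest boundary edge runs (6.36, -6.36)→(5.00, -7.48); distance from the point to it = 4.33 mm. The point is inside the cross-section and 4.33 mm from the nearest boundary — more than the 1.2 mm shell width (3 × 0.4), so it's in the infill interior.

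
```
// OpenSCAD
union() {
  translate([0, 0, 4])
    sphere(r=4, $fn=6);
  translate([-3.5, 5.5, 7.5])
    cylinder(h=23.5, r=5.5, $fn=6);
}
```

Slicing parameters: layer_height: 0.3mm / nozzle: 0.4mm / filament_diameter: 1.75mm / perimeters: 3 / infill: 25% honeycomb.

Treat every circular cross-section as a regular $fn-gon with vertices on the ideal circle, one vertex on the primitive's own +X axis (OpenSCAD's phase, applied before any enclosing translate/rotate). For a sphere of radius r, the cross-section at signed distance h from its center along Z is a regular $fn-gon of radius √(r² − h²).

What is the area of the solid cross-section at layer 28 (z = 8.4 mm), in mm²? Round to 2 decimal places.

78.59 mm²

At z = 8.4 mm: the sphere is not intersected at this z (|z−center|=4.400 > r=4); the r=5.5 cylinder at (-3.5, 5.5) gives a regular 6-gon of circumradius 5.5 (constant along its height) (area = (6/2)·5.500²·sin(360°/6) = 78.59 mm²); Taking the union: only the r=5.5 cylinder at (-3.5, 5.5) is present, so the union is just that shape — area = 78.59 mm². Overall, the cross-section is a single solid region. Net area = 78.59 mm².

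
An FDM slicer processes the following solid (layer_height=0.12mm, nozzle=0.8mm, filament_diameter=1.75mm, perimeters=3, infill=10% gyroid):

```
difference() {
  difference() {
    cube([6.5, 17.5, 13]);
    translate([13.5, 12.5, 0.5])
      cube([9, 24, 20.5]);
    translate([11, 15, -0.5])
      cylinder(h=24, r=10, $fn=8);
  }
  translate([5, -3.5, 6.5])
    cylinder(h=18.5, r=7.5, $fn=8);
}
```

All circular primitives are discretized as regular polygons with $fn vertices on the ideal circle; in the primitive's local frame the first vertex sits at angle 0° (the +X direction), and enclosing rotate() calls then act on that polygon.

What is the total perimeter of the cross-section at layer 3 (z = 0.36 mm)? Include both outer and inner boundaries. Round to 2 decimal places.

At z = 0.36 mm: the 6.5×17.5 cube contributes its full rectangle (perimeter 48.00 mm); the cube at (13.5, 12.5) is not intersected at this z (z outside [0.5, 21]); the r=10 cylinder at (11, 15) contributes a regular 8-gon of circumradius 10 (perimeter = 2·8·10.000·sin(180°/8) = 61.23 mm); Subtracting the remaining from the first: starting from the 6.5×17.5 cube, the r=10 cylinder at (11, 15) partially overlaps it — only the 42.36 mm² overlap (of its 282.84 mm²) is removed, clipping the outline — boundary = 46.04 mm; the cylinder at (5, -3.5) does not reach this height (z outside [6.5, 25]); Subtracting the remaining from the first: none of the subtracted shapes is present at this height, so the result so far is unchanged — boundary = 46.04 mm. Overall, the cross-section is a single solid region. Total boundary length (outer) = 46.04 mm.

46.04 mm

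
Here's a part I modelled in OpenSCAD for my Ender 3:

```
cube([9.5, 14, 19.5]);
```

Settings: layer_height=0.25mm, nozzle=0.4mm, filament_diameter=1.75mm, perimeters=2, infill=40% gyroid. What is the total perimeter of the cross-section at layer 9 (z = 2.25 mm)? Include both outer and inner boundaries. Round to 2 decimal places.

47.00 mm

At z = 2.25 mm: the cube (footprint 9.5×14) is included at this height (perimeter 47.00 mm). Overall, the cross-section is a single solid region. Total boundary length (outer) = 47.00 mm.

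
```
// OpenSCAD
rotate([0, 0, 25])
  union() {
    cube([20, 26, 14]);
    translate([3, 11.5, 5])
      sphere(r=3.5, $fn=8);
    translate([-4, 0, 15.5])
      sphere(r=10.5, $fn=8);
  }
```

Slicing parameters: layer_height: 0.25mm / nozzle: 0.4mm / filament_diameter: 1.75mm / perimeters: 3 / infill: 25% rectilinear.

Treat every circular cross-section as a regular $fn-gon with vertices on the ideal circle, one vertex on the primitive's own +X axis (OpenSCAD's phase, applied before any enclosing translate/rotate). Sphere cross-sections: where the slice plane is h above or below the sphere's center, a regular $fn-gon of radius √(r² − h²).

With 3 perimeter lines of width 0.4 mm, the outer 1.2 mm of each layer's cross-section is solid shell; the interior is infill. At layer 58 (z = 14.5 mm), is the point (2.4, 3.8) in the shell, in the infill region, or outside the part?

At z = 14.5 mm: the cube is absent (z outside [0, 14]); the sphere at (3, 11.5) is absent (|z−center|=9.500 > r=3.5); the r=10.5 sphere at (-4, 0) contributes a regular 8-gon of circumradius √(10.5²−1²) = 10.452; Taking the union: only the r=10.5 sphere at (-4, 0) is present, so the union is just that shape — 1 connected region; (rotated 25° about Z; rotation is an isometry so areas/perimeters/island counts are preserved). Overall, the cross-section is a single solid region. Undo the 25° rotation: the query point maps to (3.781, 2.430) in the un-rotated model frame. The nearest boundary edge runs (6.45, 0.00)→(3.39, 7.39); distance from the point to it = 1.54 mm. The point is inside the cross-section and 1.54 mm from the nearest boundary — more than the 1.2 mm shell width (3 × 0.4), so it's in the infill interior.

infill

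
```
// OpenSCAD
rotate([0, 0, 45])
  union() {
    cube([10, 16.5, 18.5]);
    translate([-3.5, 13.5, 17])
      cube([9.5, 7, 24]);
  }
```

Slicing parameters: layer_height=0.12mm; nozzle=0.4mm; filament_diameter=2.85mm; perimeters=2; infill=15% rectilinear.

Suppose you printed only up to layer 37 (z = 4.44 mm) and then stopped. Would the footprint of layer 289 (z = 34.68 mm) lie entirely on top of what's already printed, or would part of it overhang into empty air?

Compare the two slices. At z = 4.44: the cube is present — its section is the full 10×16.5 rectangle (area 165.00 mm²); the cube at (-3.5, 13.5) is absent (z outside [17, 41]); Taking the union: only the 10×16.5 cube is present, so the union is just that shape — area = 165.00 mm²; (rotated 45° about Z; rotation is an isometry so areas/perimeters/island counts are preserved). At z = 34.68: the cube does not reach this height (z outside [0, 18.5]); the 9.5×7 cube at (-3.5, 13.5) contributes its full rectangle (area 66.50 mm²); Combining (union): only the 9.5×7 cube at (-3.5, 13.5) is present, so the union is just that shape — area = 66.50 mm²; (rotated 45° about Z; rotation is an isometry so areas/perimeters/island counts are preserved). Checking containment: at z = 34.68 the cross-section extends beyond the z = 4.44 cross-section by about 48.50 mm².

part overhangs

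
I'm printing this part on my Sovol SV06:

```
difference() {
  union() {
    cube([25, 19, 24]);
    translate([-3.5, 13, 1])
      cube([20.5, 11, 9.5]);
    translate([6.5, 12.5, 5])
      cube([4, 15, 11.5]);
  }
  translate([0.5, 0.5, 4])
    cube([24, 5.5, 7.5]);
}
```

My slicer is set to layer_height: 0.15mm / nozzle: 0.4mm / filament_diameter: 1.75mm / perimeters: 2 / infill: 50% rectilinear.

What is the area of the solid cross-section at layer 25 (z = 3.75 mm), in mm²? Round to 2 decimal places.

598.50 mm²

At z = 3.75 mm: the cube is present — its section is the full 25×19 rectangle (area 475.00 mm²); the cube at (-3.5, 13) (footprint 20.5×11) is included at this height (area 225.50 mm²); the cube at (6.5, 12.5) is not intersected at this z (z outside [5, 16.5]); Combining (union): the regions partially overlap — summed areas 700.50 mm² minus the doubly-counted overlap 102.00 mm² gives 598.50 mm² — area = 598.50 mm²; the cube at (0.5, 0.5) does not reach this height (z outside [4, 11.5]); Taking the first minus the rest: none of the subtracted shapes is present at this height, so the result so far is unchanged — area = 598.50 mm². Overall, the cross-section is a single solid region. Net area = 598.50 mm².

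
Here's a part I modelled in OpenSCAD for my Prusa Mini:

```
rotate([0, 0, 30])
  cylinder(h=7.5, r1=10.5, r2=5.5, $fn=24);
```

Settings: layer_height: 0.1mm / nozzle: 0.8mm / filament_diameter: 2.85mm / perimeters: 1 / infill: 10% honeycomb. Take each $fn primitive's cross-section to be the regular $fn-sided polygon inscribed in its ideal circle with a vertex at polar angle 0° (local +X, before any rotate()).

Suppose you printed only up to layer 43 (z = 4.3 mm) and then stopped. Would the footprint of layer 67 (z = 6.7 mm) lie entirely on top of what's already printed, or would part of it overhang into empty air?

entirely on top

Compare the two slices. At z = 4.3: the cone: at t=0.573 of its height the radius interpolates to r₁+(r₂−r₁)t = 7.633, giving a regular 24-gon of that circumradius (area = (24/2)·7.633²·sin(360°/24) = 180.97 mm²); (rotated 30° about Z; rotation is an isometry so areas/perimeters/island counts are preserved). At z = 6.7: the cone contributes a regular 24-gon of circumradius 6.033 (interpolated between r1=10.5 and r2=5.5 at t=0.893) (area = (24/2)·6.033²·sin(360°/24) = 113.06 mm²); (rotated 30° about Z; rotation is an isometry so areas/perimeters/island counts are preserved). Checking containment: the cross-section at z = 6.7 is a subset of the cross-section at z = 4.3.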